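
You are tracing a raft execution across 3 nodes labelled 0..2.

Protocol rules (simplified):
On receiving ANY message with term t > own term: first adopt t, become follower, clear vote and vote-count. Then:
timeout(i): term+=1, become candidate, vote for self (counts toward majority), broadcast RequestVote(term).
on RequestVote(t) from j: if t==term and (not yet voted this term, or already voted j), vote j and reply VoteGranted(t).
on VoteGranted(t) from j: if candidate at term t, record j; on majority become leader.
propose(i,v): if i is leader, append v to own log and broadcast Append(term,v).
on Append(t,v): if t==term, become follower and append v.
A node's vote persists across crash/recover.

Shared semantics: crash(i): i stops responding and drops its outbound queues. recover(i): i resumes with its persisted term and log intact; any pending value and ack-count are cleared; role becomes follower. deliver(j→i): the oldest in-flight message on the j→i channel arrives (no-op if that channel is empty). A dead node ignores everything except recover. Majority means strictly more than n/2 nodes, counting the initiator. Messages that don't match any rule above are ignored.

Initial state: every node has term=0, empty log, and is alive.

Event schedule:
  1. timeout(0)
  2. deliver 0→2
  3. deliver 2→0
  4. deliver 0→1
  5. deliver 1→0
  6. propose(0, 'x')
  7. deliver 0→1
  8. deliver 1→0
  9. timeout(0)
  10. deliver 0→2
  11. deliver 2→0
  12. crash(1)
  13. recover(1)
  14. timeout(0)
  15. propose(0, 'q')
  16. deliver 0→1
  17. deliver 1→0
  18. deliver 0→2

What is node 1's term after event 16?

2

1. timeout(0):  <0:cand t1 ->
2. deliver 0→2:  <2:foll t1 ->
3. deliver 2→0:  <0:lead t1 ->
4. deliver 0→1:  <1:foll t1 ->
5. deliver 1→0:  nop
6. propose(0,'x'):  <0:lead t1 x>
7. deliver 0→1:  <1:foll t1 x>
8. deliver 1→0:  nop
9. timeout(0):  <0:cand t2 x>
10. deliver 0→2:  <2:foll t1 x>
11. deliver 2→0:  nop
12. crash(1):  <1:✗foll t1 x>
13. recover(1):  <1:foll t1 x>
14. timeout(0):  <0:cand t3 x>
15. propose(0,'q'):  nop
16. deliver 0→1:  <1:foll t2 x>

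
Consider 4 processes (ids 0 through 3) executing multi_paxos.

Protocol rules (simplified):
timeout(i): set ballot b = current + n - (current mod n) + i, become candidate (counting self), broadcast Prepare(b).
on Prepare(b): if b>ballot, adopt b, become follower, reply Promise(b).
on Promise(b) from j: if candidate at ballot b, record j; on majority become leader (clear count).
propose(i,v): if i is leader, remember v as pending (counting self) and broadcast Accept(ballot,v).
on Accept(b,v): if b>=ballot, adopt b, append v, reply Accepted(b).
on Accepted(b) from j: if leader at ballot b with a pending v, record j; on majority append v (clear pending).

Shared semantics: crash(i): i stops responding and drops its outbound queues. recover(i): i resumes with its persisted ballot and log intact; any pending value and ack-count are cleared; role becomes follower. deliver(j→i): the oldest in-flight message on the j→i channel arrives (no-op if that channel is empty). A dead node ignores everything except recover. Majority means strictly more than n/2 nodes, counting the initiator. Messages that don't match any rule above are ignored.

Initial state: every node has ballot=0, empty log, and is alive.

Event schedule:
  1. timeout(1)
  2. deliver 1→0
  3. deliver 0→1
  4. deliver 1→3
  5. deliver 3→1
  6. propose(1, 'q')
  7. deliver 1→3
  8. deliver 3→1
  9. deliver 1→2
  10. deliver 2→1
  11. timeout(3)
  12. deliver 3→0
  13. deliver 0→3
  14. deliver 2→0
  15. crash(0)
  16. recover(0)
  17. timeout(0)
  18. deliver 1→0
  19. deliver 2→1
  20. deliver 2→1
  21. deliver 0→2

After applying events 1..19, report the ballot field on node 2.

5

1. timeout(1):  <1:cand b5 ->
2. deliver 1→0:  <0:foll b5 ->
3. deliver 0→1:  nop
4. deliver 1→3:  <3:foll b5 ->
5. deliver 3→1:  <1:lead b5 ->
6. propose(1,'q'):  nop
7. deliver 1→3:  <3:foll b5 q>
8. deliver 3→1:  nop
9. deliver 1→2:  <2:foll b5 ->
10. deliver 2→1:  nop
11. timeout(3):  <3:cand b11 q>
12. deliver 3→0:  <0:foll b11 ->
13. deliver 0→3:  nop
14. deliver 2→0:  nop
15. crash(0):  <0:✗foll b11 ->
16. recover(0):  <0:foll b11 ->
17. timeout(0):  <0:cand b12 ->
18. deliver 1→0:  nop
19. deliver 2→1:  nop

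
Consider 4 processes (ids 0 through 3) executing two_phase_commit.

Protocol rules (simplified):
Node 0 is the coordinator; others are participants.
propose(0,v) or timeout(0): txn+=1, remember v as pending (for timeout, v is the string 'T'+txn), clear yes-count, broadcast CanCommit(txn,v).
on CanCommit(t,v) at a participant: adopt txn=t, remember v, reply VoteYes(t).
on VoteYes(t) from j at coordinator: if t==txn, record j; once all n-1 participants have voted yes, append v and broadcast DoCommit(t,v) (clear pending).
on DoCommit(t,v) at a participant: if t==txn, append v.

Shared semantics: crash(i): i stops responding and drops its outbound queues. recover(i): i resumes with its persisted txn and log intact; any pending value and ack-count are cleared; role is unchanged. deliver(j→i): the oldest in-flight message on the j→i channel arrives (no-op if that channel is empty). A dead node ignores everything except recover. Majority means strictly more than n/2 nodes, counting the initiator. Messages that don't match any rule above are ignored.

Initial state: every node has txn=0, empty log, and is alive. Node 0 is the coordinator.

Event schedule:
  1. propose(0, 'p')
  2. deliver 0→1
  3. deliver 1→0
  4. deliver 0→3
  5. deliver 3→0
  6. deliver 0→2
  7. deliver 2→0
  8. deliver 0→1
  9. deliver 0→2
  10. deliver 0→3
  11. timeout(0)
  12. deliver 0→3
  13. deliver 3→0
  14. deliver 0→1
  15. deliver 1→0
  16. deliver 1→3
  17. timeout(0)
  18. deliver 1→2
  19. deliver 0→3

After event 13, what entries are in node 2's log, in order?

p

step 1 propose(0,'p'): 0={coor,t=1,log=-}
step 2 deliver 0→1: 1={part,t=1,log=-}
step 3 deliver 1→0: —
step 4 deliver 0→3: 3={part,t=1,log=-}
step 5 deliver 3→0: —
step 6 deliver 0→2: 2={part,t=1,log=-}
step 7 deliver 2→0: 0={coor,t=1,log=p}
step 8 deliver 0→1: 1={part,t=1,log=p}
step 9 deliver 0→2: 2={part,t=1,log=p}
step 10 deliver 0→3: 3={part,t=1,log=p}
step 11 timeout(0): 0={coor,t=2,log=p}
step 12 deliver 0→3: 3={part,t=2,log=p}
step 13 deliver 3→0: —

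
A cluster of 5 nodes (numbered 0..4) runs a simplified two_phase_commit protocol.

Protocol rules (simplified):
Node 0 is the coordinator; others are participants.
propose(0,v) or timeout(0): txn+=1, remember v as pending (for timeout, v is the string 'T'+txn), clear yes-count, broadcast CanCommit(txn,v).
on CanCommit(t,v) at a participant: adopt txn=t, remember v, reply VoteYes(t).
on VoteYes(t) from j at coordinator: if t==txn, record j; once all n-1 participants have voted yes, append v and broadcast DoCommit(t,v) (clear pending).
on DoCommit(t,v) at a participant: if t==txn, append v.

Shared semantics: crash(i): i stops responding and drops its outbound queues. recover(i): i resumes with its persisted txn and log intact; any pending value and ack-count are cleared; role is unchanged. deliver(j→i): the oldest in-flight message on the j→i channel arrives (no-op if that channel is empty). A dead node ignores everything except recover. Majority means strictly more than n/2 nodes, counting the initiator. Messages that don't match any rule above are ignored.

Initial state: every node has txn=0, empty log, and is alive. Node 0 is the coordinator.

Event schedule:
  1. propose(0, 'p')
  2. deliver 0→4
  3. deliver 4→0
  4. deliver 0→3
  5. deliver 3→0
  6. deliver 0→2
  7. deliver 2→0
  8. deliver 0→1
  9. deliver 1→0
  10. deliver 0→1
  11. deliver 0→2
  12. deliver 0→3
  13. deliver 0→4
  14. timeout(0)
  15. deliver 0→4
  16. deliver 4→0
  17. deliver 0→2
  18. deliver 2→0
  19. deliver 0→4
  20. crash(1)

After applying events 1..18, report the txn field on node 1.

[1] propose(0,'p') → N0(coor t1 [-])
[2] deliver 0→4 → N4(part t1 [-])
[3] deliver 4→0 → ∅
[4] deliver 0→3 → N3(part t1 [-])
[5] deliver 3→0 → ∅
[6] deliver 0→2 → N2(part t1 [-])
[7] deliver 2→0 → ∅
[8] deliver 0→1 → N1(part t1 [-])
[9] deliver 1→0 → N0(coor t1 [p])
[10] deliver 0→1 → N1(part t1 [p])
[11] deliver 0→2 → N2(part t1 [p])
[12] deliver 0→3 → N3(part t1 [p])
[13] deliver 0→4 → N4(part t1 [p])
[14] timeout(0) → N0(coor t2 [p])
[15] deliver 0→4 → N4(part t2 [p])
[16] deliver 4→0 → ∅
[17] deliver 0→2 → N2(part t2 [p])
[18] deliver 2→0 → ∅

1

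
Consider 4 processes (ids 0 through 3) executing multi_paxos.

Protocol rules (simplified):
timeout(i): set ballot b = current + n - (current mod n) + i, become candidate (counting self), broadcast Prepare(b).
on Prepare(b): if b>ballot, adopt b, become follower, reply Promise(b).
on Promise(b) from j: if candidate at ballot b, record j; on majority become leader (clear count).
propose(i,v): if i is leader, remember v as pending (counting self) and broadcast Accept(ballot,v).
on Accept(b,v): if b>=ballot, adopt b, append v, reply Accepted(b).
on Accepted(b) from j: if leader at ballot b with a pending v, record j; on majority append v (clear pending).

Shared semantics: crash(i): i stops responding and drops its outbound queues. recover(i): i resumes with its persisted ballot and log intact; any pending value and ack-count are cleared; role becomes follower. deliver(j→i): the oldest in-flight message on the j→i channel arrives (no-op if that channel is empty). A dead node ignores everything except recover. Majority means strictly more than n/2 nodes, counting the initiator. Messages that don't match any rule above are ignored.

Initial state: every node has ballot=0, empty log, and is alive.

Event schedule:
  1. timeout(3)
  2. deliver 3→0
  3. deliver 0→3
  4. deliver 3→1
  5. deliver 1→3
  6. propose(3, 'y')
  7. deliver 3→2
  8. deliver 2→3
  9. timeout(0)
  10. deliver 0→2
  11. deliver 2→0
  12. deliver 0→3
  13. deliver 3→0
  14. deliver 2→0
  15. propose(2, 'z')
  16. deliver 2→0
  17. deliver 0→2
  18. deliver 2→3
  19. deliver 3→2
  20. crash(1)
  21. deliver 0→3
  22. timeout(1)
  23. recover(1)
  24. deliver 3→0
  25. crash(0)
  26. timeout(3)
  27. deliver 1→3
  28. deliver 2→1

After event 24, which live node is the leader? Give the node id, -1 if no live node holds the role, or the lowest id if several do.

step 1 timeout(3): 3={cand,b=7,log=-}
step 2 deliver 3→0: 0={foll,b=7,log=-}
step 3 deliver 0→3: —
step 4 deliver 3→1: 1={foll,b=7,log=-}
step 5 deliver 1→3: 3={lead,b=7,log=-}
step 6 propose(3,'y'): —
step 7 deliver 3→2: 2={foll,b=7,log=-}
step 8 deliver 2→3: —
step 9 timeout(0): 0={cand,b=8,log=-}
step 10 deliver 0→2: 2={foll,b=8,log=-}
step 11 deliver 2→0: —
step 12 deliver 0→3: 3={foll,b=8,log=-}
step 13 deliver 3→0: —
step 14 deliver 2→0: —
step 15 propose(2,'z'): —
step 16 deliver 2→0: —
step 17 deliver 0→2: —
step 18 deliver 2→3: —
step 19 deliver 3→2: —
step 20 crash(1): 1={✗foll,b=7,log=-}
step 21 deliver 0→3: —
step 22 timeout(1): —
step 23 recover(1): 1={foll,b=7,log=-}
step 24 deliver 3→0: 0={lead,b=8,log=-}

0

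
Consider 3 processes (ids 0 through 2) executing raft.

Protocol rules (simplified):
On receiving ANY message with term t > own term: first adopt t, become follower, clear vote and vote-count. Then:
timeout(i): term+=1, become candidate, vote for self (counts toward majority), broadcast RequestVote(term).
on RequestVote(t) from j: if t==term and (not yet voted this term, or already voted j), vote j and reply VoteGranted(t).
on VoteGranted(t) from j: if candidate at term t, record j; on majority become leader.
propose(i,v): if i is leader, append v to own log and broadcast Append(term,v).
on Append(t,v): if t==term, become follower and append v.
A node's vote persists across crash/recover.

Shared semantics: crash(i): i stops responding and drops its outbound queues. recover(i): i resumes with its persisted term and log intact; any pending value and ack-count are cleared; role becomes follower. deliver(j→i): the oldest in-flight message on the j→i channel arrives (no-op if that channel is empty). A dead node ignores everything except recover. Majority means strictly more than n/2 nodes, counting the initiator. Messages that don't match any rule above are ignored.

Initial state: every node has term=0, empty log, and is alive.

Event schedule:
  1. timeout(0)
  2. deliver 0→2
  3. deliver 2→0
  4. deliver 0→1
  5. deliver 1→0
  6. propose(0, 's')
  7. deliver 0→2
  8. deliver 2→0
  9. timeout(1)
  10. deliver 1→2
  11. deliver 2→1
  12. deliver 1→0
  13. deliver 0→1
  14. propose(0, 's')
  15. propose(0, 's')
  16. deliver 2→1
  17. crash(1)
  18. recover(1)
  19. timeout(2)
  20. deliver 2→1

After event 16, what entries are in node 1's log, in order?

e1 timeout(0): 0[cand,t=1,-]
e2 deliver 0→2: 2[foll,t=1,-]
e3 deliver 2→0: 0[lead,t=1,-]
e4 deliver 0→1: 1[foll,t=1,-]
e5 deliver 1→0: ·
e6 propose(0,'s'): 0[lead,t=1,s]
e7 deliver 0→2: 2[foll,t=1,s]
e8 deliver 2→0: ·
e9 timeout(1): 1[cand,t=2,-]
e10 deliver 1→2: 2[foll,t=2,s]
e11 deliver 2→1: 1[lead,t=2,-]
e12 deliver 1→0: 0[foll,t=2,s]
e13 deliver 0→1: ·
e14 propose(0,'s'): ·
e15 propose(0,'s'): ·
e16 deliver 2→1: ·

empty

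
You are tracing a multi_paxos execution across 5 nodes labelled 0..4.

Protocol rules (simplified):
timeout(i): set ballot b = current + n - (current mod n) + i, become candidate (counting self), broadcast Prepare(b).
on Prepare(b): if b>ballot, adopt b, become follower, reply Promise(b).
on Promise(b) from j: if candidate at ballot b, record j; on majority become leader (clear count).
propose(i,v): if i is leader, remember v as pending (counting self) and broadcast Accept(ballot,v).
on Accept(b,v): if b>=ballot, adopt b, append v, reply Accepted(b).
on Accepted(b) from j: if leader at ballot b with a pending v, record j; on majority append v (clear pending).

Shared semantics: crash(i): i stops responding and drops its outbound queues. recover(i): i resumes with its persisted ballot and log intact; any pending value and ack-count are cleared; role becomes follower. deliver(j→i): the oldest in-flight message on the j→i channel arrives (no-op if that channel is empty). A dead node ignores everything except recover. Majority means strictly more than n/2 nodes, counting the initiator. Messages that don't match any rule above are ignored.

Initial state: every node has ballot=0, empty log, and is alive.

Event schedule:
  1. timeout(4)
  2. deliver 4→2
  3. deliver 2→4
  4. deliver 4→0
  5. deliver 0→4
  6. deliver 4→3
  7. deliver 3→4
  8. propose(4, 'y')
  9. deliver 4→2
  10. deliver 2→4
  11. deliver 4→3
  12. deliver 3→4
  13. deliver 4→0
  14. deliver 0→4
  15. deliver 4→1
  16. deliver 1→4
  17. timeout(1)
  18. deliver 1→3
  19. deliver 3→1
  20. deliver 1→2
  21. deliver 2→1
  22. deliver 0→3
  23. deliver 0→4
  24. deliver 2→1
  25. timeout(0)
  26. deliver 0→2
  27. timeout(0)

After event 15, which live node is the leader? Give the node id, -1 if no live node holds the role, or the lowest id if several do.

4

[1] timeout(4) → N4(cand b9 [-])
[2] deliver 4→2 → N2(foll b9 [-])
[3] deliver 2→4 → ∅
[4] deliver 4→0 → N0(foll b9 [-])
[5] deliver 0→4 → N4(lead b9 [-])
[6] deliver 4→3 → N3(foll b9 [-])
[7] deliver 3→4 → ∅
[8] propose(4,'y') → ∅
[9] deliver 4→2 → N2(foll b9 [y])
[10] deliver 2→4 → ∅
[11] deliver 4→3 → N3(foll b9 [y])
[12] deliver 3→4 → N4(lead b9 [y])
[13] deliver 4→0 → N0(foll b9 [y])
[14] deliver 0→4 → ∅
[15] deliver 4→1 → N1(foll b9 [-])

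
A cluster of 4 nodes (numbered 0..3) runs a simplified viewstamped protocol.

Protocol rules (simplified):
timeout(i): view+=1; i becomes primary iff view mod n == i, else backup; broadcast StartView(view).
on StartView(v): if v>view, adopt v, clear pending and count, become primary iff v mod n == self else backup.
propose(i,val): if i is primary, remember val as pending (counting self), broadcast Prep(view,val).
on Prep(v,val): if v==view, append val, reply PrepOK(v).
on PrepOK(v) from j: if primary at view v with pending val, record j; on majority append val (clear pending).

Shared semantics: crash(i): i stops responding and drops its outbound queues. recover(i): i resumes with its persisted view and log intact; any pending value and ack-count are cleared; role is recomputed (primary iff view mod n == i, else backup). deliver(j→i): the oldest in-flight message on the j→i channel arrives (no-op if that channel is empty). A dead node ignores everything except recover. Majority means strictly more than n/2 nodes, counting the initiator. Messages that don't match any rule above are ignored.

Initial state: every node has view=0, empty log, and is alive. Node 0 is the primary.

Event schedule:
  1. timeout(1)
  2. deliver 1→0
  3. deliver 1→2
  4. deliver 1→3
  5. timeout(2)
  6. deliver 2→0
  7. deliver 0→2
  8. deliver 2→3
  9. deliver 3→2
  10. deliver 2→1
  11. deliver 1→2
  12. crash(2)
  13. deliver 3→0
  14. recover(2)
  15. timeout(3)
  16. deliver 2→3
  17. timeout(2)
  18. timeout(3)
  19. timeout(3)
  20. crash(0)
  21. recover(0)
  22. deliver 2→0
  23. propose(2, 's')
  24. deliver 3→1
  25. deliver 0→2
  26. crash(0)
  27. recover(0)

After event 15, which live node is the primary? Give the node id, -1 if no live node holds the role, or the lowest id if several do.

1. timeout(1):  <1:prim v1 ->
2. deliver 1→0:  <0:back v1 ->
3. deliver 1→2:  <2:back v1 ->
4. deliver 1→3:  <3:back v1 ->
5. timeout(2):  <2:prim v2 ->
6. deliver 2→0:  <0:back v2 ->
7. deliver 0→2:  nop
8. deliver 2→3:  <3:back v2 ->
9. deliver 3→2:  nop
10. deliver 2→1:  <1:back v2 ->
11. deliver 1→2:  nop
12. crash(2):  <2:✗prim v2 ->
13. deliver 3→0:  nop
14. recover(2):  <2:prim v2 ->
15. timeout(3):  <3:prim v3 ->

2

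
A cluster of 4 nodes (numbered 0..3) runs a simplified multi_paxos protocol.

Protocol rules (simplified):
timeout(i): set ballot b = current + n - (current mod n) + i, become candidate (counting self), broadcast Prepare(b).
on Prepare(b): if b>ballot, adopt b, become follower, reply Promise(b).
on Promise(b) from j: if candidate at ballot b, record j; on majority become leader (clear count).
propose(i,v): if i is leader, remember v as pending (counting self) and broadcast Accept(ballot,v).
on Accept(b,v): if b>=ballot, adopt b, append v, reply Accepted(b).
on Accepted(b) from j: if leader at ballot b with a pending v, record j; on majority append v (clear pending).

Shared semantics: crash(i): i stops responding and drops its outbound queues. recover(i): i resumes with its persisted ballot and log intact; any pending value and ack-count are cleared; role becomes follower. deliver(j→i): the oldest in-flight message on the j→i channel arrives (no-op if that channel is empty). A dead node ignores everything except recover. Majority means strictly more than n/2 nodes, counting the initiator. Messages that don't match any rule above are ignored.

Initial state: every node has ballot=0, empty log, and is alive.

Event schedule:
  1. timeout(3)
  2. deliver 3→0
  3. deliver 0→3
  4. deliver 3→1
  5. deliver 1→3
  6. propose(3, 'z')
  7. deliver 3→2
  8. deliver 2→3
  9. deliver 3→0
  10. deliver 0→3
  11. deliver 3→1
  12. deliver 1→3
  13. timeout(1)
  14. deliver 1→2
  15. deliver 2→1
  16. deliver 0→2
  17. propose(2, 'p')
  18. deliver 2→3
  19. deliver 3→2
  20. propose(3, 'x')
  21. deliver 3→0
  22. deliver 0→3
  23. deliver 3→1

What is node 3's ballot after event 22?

[1] timeout(3) → N3(cand b7 [-])
[2] deliver 3→0 → N0(foll b7 [-])
[3] deliver 0→3 → ∅
[4] deliver 3→1 → N1(foll b7 [-])
[5] deliver 1→3 → N3(lead b7 [-])
[6] propose(3,'z') → ∅
[7] deliver 3→2 → N2(foll b7 [-])
[8] deliver 2→3 → ∅
[9] deliver 3→0 → N0(foll b7 [z])
[10] deliver 0→3 → ∅
[11] deliver 3→1 → N1(foll b7 [z])
[12] deliver 1→3 → N3(lead b7 [z])
[13] timeout(1) → N1(cand b9 [z])
[14] deliver 1→2 → N2(foll b9 [-])
[15] deliver 2→1 → ∅
[16] deliver 0→2 → ∅
[17] propose(2,'p') → ∅
[18] deliver 2→3 → ∅
[19] deliver 3→2 → ∅
[20] propose(3,'x') → ∅
[21] deliver 3→0 → N0(foll b7 [z,x])
[22] deliver 0→3 → ∅

7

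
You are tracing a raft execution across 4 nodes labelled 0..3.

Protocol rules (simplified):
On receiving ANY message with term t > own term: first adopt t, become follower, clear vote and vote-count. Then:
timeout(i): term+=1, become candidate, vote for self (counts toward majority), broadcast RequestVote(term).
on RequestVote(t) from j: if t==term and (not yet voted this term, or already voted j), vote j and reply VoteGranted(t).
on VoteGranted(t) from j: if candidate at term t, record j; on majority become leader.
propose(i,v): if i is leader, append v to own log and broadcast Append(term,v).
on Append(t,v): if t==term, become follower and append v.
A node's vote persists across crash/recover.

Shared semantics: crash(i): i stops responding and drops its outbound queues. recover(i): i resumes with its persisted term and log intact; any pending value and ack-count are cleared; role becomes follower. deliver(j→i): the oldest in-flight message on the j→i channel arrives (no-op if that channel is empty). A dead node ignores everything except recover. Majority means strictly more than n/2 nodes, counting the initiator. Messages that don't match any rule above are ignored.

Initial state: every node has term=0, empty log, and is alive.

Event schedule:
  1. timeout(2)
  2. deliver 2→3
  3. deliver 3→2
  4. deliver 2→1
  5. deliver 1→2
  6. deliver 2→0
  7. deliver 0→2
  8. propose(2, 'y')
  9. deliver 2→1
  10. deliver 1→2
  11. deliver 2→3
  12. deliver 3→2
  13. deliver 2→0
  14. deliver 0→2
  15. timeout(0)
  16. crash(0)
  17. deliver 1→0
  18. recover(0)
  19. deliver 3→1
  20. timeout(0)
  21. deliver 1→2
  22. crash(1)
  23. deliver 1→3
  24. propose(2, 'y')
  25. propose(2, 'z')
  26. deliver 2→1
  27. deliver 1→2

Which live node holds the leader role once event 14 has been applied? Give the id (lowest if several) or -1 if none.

2

after 1 — timeout(2): n2:cand/t1/[-]
after 2 — deliver 2→3: n3:foll/t1/[-]
after 3 — deliver 3→2: ·
after 4 — deliver 2→1: n1:foll/t1/[-]
after 5 — deliver 1→2: n2:lead/t1/[-]
after 6 — deliver 2→0: n0:foll/t1/[-]
after 7 — deliver 0→2: ·
after 8 — propose(2,'y'): n2:lead/t1/[y]
after 9 — deliver 2→1: n1:foll/t1/[y]
after 10 — deliver 1→2: ·
after 11 — deliver 2→3: n3:foll/t1/[y]
after 12 — deliver 3→2: ·
after 13 — deliver 2→0: n0:foll/t1/[y]
after 14 — deliver 0→2: ·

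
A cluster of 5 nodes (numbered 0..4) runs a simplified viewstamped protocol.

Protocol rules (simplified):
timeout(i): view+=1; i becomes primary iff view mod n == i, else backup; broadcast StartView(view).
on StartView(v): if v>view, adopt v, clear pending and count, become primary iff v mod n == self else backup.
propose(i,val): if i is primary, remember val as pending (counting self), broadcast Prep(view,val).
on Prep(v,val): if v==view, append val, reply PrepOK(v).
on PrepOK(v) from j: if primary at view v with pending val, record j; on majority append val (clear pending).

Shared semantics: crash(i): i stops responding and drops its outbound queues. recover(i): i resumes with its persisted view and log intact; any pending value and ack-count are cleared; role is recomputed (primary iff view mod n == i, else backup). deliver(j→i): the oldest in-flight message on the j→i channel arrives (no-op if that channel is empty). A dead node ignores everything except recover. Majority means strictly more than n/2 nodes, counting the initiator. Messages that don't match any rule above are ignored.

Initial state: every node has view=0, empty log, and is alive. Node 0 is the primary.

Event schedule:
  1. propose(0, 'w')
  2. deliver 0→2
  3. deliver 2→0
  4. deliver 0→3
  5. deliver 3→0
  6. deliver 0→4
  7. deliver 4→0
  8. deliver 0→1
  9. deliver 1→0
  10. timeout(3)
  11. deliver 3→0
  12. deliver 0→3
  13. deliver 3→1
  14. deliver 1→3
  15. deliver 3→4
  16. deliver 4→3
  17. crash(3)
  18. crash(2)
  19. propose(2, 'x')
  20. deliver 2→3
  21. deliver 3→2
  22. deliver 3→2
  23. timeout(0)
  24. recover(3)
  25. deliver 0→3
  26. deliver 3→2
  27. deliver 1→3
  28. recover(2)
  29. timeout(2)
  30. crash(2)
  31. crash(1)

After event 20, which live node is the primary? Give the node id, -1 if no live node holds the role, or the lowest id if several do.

1

step 1 propose(0,'w'): —
step 2 deliver 0→2: 2={back,v=0,log=w}
step 3 deliver 2→0: —
step 4 deliver 0→3: 3={back,v=0,log=w}
step 5 deliver 3→0: 0={prim,v=0,log=w}
step 6 deliver 0→4: 4={back,v=0,log=w}
step 7 deliver 4→0: —
step 8 deliver 0→1: 1={back,v=0,log=w}
step 9 deliver 1→0: —
step 10 timeout(3): 3={back,v=1,log=w}
step 11 deliver 3→0: 0={back,v=1,log=w}
step 12 deliver 0→3: —
step 13 deliver 3→1: 1={prim,v=1,log=w}
step 14 deliver 1→3: —
step 15 deliver 3→4: 4={back,v=1,log=w}
step 16 deliver 4→3: —
step 17 crash(3): 3={✗back,v=1,log=w}
step 18 crash(2): 2={✗back,v=0,log=w}
step 19 propose(2,'x'): —
step 20 deliver 2→3: —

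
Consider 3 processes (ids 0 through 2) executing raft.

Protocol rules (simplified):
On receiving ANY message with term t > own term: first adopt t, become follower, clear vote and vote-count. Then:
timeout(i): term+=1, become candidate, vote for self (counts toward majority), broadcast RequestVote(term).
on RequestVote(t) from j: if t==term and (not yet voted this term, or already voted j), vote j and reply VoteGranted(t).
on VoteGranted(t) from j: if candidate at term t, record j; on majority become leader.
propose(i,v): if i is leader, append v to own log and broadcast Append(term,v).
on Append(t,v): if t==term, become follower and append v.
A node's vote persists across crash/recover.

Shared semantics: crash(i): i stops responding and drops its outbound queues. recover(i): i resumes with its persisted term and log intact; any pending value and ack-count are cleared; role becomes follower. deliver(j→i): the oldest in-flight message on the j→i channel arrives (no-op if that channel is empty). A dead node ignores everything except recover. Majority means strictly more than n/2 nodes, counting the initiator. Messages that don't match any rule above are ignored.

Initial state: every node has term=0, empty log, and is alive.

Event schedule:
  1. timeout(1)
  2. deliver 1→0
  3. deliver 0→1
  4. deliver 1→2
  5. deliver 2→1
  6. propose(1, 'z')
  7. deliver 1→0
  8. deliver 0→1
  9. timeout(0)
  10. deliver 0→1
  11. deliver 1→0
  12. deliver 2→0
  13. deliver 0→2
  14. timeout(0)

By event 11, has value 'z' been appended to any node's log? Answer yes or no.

yes

1. timeout(1):  <1:cand t1 ->
2. deliver 1→0:  <0:foll t1 ->
3. deliver 0→1:  <1:lead t1 ->
4. deliver 1→2:  <2:foll t1 ->
5. deliver 2→1:  nop
6. propose(1,'z'):  <1:lead t1 z>
7. deliver 1→0:  <0:foll t1 z>
8. deliver 0→1:  nop
9. timeout(0):  <0:cand t2 z>
10. deliver 0→1:  <1:foll t2 z>
11. deliver 1→0:  <0:lead t2 z>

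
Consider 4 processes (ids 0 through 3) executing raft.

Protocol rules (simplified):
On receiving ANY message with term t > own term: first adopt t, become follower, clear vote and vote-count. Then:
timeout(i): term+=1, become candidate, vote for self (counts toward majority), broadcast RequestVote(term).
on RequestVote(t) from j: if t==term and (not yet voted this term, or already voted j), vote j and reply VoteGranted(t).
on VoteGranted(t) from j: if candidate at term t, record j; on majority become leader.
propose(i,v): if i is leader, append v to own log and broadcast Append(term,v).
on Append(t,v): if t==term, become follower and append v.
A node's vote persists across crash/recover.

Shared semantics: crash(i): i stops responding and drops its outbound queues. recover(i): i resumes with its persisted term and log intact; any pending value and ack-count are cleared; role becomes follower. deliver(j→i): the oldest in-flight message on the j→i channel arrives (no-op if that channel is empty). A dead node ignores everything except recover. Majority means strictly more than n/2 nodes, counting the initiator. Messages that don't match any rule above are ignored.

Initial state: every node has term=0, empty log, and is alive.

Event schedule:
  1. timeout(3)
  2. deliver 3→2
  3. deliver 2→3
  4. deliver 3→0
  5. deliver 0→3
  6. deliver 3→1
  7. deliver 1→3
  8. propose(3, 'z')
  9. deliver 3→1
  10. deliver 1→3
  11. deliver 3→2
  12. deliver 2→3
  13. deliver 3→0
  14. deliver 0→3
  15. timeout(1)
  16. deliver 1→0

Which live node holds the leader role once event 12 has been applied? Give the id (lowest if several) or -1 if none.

1. timeout(3):  <3:cand t1 ->
2. deliver 3→2:  <2:foll t1 ->
3. deliver 2→3:  nop
4. deliver 3→0:  <0:foll t1 ->
5. deliver 0→3:  <3:lead t1 ->
6. deliver 3→1:  <1:foll t1 ->
7. deliver 1→3:  nop
8. propose(3,'z'):  <3:lead t1 z>
9. deliver 3→1:  <1:foll t1 z>
10. deliver 1→3:  nop
11. deliver 3→2:  <2:foll t1 z>
12. deliver 2→3:  nop

3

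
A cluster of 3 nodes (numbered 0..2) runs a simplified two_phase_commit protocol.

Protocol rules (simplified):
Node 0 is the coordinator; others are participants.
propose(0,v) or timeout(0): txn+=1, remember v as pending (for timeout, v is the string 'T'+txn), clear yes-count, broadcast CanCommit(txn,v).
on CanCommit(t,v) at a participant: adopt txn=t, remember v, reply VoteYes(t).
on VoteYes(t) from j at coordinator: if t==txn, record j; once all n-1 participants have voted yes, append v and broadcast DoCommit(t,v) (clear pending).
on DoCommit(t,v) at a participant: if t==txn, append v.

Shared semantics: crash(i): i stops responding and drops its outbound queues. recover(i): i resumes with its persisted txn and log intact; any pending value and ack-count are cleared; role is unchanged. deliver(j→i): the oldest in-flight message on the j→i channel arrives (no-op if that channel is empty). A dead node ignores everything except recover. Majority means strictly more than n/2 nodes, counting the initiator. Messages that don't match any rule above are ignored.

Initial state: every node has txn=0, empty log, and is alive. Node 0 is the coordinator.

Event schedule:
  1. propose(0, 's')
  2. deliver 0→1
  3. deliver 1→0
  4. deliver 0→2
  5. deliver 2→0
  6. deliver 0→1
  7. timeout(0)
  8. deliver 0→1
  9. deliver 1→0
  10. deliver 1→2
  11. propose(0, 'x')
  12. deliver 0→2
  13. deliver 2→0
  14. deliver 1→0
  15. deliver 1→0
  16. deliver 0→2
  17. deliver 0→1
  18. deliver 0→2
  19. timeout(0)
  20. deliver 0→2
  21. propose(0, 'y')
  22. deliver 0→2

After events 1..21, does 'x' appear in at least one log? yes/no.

step 1 propose(0,'s'): 0={coor,t=1,log=-}
step 2 deliver 0→1: 1={part,t=1,log=-}
step 3 deliver 1→0: —
step 4 deliver 0→2: 2={part,t=1,log=-}
step 5 deliver 2→0: 0={coor,t=1,log=s}
step 6 deliver 0→1: 1={part,t=1,log=s}
step 7 timeout(0): 0={coor,t=2,log=s}
step 8 deliver 0→1: 1={part,t=2,log=s}
step 9 deliver 1→0: —
step 10 deliver 1→2: —
step 11 propose(0,'x'): 0={coor,t=3,log=s}
step 12 deliver 0→2: 2={part,t=1,log=s}
step 13 deliver 2→0: —
step 14 deliver 1→0: —
step 15 deliver 1→0: —
step 16 deliver 0→2: 2={part,t=2,log=s}
step 17 deliver 0→1: 1={part,t=3,log=s}
step 18 deliver 0→2: 2={part,t=3,log=s}
step 19 timeout(0): 0={coor,t=4,log=s}
step 20 deliver 0→2: 2={part,t=4,log=s}
step 21 propose(0,'y'): 0={coor,t=5,log=s}

no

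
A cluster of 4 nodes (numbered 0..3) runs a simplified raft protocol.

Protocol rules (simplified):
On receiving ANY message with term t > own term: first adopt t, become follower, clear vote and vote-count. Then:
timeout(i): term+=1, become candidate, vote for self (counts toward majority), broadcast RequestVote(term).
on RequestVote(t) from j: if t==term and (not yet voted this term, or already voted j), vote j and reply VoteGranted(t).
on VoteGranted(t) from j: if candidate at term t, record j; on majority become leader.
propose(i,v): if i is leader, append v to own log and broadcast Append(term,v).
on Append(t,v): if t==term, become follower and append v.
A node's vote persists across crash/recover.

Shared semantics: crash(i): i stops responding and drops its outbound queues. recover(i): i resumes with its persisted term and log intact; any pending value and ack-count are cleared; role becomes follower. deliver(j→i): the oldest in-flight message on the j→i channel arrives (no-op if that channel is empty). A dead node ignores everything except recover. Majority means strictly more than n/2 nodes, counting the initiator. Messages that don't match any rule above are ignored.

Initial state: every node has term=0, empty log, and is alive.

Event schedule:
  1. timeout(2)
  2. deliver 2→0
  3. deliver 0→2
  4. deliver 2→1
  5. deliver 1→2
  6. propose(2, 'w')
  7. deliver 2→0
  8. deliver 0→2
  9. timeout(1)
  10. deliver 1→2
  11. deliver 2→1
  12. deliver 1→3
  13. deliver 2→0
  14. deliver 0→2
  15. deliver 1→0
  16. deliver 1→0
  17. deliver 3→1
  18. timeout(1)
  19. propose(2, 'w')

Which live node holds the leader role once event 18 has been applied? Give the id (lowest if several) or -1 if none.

-1

e1 timeout(2): 2[cand,t=1,-]
e2 deliver 2→0: 0[foll,t=1,-]
e3 deliver 0→2: ·
e4 deliver 2→1: 1[foll,t=1,-]
e5 deliver 1→2: 2[lead,t=1,-]
e6 propose(2,'w'): 2[lead,t=1,w]
e7 deliver 2→0: 0[foll,t=1,w]
e8 deliver 0→2: ·
e9 timeout(1): 1[cand,t=2,-]
e10 deliver 1→2: 2[foll,t=2,w]
e11 deliver 2→1: ·
e12 deliver 1→3: 3[foll,t=2,-]
e13 deliver 2→0: ·
e14 deliver 0→2: ·
e15 deliver 1→0: 0[foll,t=2,w]
e16 deliver 1→0: ·
e17 deliver 3→1: ·
e18 timeout(1): 1[cand,t=3,-]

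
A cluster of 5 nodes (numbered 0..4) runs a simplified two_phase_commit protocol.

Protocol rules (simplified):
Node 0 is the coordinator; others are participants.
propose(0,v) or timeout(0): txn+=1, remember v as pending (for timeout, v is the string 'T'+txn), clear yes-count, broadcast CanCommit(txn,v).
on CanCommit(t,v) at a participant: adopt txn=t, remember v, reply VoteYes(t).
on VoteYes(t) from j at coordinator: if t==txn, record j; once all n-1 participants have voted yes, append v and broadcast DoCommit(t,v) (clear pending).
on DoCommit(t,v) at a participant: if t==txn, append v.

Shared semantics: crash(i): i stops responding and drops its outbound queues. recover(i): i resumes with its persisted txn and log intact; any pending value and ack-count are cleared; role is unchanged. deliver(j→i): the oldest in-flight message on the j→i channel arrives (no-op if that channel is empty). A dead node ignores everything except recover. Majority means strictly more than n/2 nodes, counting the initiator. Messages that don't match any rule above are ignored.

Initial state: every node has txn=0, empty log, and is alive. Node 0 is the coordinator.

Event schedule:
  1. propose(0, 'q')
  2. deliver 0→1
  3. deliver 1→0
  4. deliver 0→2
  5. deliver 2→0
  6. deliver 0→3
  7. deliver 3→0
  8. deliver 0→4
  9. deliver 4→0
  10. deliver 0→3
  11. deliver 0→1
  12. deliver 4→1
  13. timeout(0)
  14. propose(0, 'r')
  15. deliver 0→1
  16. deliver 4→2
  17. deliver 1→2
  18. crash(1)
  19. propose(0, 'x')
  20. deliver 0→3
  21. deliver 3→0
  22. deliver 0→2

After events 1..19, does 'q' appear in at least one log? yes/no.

yes

1. propose(0,'q'):  <0:coor t1 ->
2. deliver 0→1:  <1:part t1 ->
3. deliver 1→0:  nop
4. deliver 0→2:  <2:part t1 ->
5. deliver 2→0:  nop
6. deliver 0→3:  <3:part t1 ->
7. deliver 3→0:  nop
8. deliver 0→4:  <4:part t1 ->
9. deliver 4→0:  <0:coor t1 q>
10. deliver 0→3:  <3:part t1 q>
11. deliver 0→1:  <1:part t1 q>
12. deliver 4→1:  nop
13. timeout(0):  <0:coor t2 q>
14. propose(0,'r'):  <0:coor t3 q>
15. deliver 0→1:  <1:part t2 q>
16. deliver 4→2:  nop
17. deliver 1→2:  nop
18. crash(1):  <1:✗part t2 q>
19. propose(0,'x'):  <0:coor t4 q>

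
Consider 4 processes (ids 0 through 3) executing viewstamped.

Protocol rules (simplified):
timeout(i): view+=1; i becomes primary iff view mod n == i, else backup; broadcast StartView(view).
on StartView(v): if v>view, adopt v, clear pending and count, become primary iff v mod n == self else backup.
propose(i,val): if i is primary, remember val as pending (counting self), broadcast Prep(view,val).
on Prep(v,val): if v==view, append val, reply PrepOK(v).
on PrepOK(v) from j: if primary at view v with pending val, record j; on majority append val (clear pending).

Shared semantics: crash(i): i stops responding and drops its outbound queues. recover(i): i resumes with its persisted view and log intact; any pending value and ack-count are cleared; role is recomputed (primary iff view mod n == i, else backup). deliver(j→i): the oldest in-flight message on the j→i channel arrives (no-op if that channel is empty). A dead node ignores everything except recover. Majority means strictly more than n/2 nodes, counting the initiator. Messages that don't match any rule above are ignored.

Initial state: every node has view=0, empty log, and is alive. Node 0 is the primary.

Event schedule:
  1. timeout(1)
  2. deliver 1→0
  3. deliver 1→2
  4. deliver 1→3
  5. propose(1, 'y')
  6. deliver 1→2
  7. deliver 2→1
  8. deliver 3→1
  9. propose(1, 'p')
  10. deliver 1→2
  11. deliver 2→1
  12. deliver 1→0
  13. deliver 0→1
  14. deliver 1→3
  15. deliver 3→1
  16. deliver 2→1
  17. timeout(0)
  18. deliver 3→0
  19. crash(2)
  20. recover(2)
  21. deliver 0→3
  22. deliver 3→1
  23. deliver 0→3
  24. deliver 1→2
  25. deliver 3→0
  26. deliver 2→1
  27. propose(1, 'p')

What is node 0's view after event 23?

1. timeout(1):  <1:prim v1 ->
2. deliver 1→0:  <0:back v1 ->
3. deliver 1→2:  <2:back v1 ->
4. deliver 1→3:  <3:back v1 ->
5. propose(1,'y'):  nop
6. deliver 1→2:  <2:back v1 y>
7. deliver 2→1:  nop
8. deliver 3→1:  nop
9. propose(1,'p'):  nop
10. deliver 1→2:  <2:back v1 y,p>
11. deliver 2→1:  nop
12. deliver 1→0:  <0:back v1 y>
13. deliver 0→1:  <1:prim v1 p>
14. deliver 1→3:  <3:back v1 y>
15. deliver 3→1:  nop
16. deliver 2→1:  nop
17. timeout(0):  <0:back v2 y>
18. deliver 3→0:  nop
19. crash(2):  <2:✗back v1 y,p>
20. recover(2):  <2:back v1 y,p>
21. deliver 0→3:  <3:back v2 y>
22. deliver 3→1:  nop
23. deliver 0→3:  nop

2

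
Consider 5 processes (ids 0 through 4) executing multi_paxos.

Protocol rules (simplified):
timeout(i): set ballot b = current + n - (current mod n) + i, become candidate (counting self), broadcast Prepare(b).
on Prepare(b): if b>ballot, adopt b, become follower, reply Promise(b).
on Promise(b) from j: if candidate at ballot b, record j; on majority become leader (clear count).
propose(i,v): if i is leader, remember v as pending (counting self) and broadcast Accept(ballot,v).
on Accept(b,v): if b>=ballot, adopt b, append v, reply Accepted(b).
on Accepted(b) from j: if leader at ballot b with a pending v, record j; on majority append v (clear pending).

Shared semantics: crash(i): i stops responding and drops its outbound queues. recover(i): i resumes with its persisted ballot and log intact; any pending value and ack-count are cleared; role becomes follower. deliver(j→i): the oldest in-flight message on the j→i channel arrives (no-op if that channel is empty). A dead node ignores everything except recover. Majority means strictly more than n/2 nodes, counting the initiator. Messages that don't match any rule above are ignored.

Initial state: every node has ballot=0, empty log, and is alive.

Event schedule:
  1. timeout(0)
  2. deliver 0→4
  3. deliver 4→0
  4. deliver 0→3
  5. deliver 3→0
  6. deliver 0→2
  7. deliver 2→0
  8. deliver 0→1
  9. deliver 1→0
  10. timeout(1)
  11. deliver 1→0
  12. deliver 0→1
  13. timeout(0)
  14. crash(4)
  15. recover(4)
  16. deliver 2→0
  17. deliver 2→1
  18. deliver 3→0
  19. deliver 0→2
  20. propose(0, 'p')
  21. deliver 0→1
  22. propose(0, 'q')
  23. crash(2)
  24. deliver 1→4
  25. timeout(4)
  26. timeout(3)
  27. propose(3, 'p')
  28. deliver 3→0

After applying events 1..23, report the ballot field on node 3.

5

step 1 timeout(0): 0={cand,b=5,log=-}
step 2 deliver 0→4: 4={foll,b=5,log=-}
step 3 deliver 4→0: —
step 4 deliver 0→3: 3={foll,b=5,log=-}
step 5 deliver 3→0: 0={lead,b=5,log=-}
step 6 deliver 0→2: 2={foll,b=5,log=-}
step 7 deliver 2→0: —
step 8 deliver 0→1: 1={foll,b=5,log=-}
step 9 deliver 1→0: —
step 10 timeout(1): 1={cand,b=11,log=-}
step 11 deliver 1→0: 0={foll,b=11,log=-}
step 12 deliver 0→1: —
step 13 timeout(0): 0={cand,b=15,log=-}
step 14 crash(4): 4={✗foll,b=5,log=-}
step 15 recover(4): 4={foll,b=5,log=-}
step 16 deliver 2→0: —
step 17 deliver 2→1: —
step 18 deliver 3→0: —
step 19 deliver 0→2: 2={foll,b=15,log=-}
step 20 propose(0,'p'): —
step 21 deliver 0→1: 1={foll,b=15,log=-}
step 22 propose(0,'q'): —
step 23 crash(2): 2={✗foll,b=15,log=-}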